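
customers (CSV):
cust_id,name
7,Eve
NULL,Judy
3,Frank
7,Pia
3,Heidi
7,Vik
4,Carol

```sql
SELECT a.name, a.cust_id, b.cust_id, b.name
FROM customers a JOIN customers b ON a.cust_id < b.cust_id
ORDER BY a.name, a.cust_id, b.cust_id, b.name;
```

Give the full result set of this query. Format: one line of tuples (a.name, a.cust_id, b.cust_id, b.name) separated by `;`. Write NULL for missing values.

INNER JOIN keeps only pairs where the ON condition holds.
Matching on a.cust_id < b.cust_id. A NULL in a compared column never satisfies the condition.
Matched pairs: 11.

(Carol, 4, 7, Eve); (Carol, 4, 7, Pia); (Carol, 4, 7, Vik); (Frank, 3, 4, Carol); (Frank, 3, 7, Eve); (Frank, 3, 7, Pia); (Frank, 3, 7, Vik); (Heidi, 3, 4, Carol); (Heidi, 3, 7, Eve); (Heidi, 3, 7, Pia); (Heidi, 3, 7, Vik)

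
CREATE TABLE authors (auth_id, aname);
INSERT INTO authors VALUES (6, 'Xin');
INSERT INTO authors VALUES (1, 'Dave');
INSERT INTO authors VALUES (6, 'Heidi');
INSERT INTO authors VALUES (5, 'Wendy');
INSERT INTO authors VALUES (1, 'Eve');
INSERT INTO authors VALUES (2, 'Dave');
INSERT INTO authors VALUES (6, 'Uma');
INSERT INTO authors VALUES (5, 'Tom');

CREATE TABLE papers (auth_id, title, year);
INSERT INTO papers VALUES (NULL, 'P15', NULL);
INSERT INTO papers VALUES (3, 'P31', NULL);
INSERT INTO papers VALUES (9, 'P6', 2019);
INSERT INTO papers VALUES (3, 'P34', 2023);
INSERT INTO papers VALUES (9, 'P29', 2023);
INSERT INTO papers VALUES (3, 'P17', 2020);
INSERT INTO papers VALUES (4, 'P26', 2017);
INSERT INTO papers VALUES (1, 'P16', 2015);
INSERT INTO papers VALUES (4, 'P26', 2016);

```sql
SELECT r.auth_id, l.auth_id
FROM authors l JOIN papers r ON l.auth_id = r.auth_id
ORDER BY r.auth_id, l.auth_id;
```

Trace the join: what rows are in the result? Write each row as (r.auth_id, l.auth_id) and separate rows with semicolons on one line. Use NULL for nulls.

INNER JOIN keeps only pairs where the ON condition holds.
Matching on l.auth_id = r.auth_id. A NULL in a compared column never satisfies the condition.
Matched pairs: 2.

(1, 1); (1, 1)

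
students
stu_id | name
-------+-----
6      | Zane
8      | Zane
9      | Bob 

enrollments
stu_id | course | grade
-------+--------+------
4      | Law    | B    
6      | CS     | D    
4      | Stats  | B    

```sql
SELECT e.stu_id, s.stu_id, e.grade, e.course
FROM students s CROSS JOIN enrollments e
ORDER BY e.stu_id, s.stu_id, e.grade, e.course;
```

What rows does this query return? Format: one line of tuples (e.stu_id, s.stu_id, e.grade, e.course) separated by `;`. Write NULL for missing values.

CROSS JOIN pairs every row of `students` with every row of `enrollments`: 3 × 3 = 9 rows.
After projecting and ordering:
e.stu_id | s.stu_id | e.grade | e.course
4 | 6 | B | Law
4 | 6 | B | Stats
4 | 8 | B | Law
4 | 8 | B | Stats
4 | 9 | B | Law
4 | 9 | B | Stats
6 | 6 | D | CS
6 | 8 | D | CS
6 | 9 | D | CS

(4, 6, B, Law); (4, 6, B, Stats); (4, 8, B, Law); (4, 8, B, Stats); (4, 9, B, Law); (4, 9, B, Stats); (6, 6, D, CS); (6, 8, D, CS); (6, 9, D, CS)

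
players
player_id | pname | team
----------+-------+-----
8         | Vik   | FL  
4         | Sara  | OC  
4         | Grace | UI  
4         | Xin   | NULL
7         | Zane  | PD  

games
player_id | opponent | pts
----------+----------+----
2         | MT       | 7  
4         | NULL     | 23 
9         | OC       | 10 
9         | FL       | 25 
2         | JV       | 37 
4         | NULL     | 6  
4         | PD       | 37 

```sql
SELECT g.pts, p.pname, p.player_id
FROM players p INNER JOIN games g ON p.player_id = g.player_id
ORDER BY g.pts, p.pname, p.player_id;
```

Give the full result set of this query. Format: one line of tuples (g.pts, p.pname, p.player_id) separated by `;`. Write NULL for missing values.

INNER JOIN keeps only pairs where the ON condition holds.
Matching on p.player_id = g.player_id.
Matched pairs: 9.

(6, Grace, 4); (6, Sara, 4); (6, Xin, 4); (23, Grace, 4); (23, Sara, 4); (23, Xin, 4); (37, Grace, 4); (37, Sara, 4); (37, Xin, 4)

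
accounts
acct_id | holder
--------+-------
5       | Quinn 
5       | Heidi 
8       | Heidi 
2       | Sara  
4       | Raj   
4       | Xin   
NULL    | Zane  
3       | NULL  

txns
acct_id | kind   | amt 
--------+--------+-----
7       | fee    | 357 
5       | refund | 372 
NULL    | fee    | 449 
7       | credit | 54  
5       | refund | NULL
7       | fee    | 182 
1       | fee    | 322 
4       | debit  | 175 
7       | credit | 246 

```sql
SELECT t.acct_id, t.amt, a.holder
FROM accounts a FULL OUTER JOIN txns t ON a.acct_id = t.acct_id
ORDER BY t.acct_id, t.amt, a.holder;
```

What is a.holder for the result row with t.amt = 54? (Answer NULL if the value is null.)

NULL

FULL OUTER JOIN keeps every row from both sides; unmatched rows get NULL for the other side's columns.
Matching on a.acct_id = t.acct_id. A NULL in a compared column never satisfies the condition.
- a (acct_id=5) pairs with 2 row(s) of t.
- a (acct_id=5) pairs with 2 row(s) of t.
- a (acct_id=8) has no partner → padded with NULL.
- a (acct_id=2) has no partner → padded with NULL.
- a (acct_id=4) pairs with 1 row(s) of t.
- a (acct_id=4) pairs with 1 row(s) of t.
- a (acct_id=NULL) has no partner → padded with NULL.
- a (acct_id=3) has no partner → padded with NULL.
- 6 row(s) from t found no a partner → padded with NULL.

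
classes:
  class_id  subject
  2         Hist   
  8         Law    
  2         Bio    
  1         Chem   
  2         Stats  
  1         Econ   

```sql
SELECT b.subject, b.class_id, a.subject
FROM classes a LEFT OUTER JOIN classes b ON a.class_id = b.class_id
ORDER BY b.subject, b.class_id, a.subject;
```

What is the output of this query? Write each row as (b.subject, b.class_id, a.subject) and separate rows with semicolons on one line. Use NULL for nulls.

LEFT JOIN keeps every row from `classes a`; unmatched rows get NULL for `classes b`'s columns.
Matching on a.class_id = b.class_id.
Matched pairs: 14; unmatched a rows kept: 0.

(Bio, 2, Bio); (Bio, 2, Hist); (Bio, 2, Stats); (Chem, 1, Chem); (Chem, 1, Econ); (Econ, 1, Chem); (Econ, 1, Econ); (Hist, 2, Bio); (Hist, 2, Hist); (Hist, 2, Stats); (Law, 8, Law); (Stats, 2, Bio); (Stats, 2, Hist); (Stats, 2, Stats)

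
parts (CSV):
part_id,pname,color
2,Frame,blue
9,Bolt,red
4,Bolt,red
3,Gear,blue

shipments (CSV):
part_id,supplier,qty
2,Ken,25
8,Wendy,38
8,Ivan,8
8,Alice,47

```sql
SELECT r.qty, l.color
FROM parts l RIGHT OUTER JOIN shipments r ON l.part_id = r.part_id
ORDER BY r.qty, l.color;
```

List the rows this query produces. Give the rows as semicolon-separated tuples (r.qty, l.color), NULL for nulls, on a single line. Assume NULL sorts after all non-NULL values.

RIGHT JOIN keeps every row from `shipments`; unmatched rows get NULL for `parts`'s columns.
Matching on l.part_id = r.part_id.
Matched pairs: 1; unmatched r rows kept: 3.

(8, NULL); (25, blue); (38, NULL); (47, NULL)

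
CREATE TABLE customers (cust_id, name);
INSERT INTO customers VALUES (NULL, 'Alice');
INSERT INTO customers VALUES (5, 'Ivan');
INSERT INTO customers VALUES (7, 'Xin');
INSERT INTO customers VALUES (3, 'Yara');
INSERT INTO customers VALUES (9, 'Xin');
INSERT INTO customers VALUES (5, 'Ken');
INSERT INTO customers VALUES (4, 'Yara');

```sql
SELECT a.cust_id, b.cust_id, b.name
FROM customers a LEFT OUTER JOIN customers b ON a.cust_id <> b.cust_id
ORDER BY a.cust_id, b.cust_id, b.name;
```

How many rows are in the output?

29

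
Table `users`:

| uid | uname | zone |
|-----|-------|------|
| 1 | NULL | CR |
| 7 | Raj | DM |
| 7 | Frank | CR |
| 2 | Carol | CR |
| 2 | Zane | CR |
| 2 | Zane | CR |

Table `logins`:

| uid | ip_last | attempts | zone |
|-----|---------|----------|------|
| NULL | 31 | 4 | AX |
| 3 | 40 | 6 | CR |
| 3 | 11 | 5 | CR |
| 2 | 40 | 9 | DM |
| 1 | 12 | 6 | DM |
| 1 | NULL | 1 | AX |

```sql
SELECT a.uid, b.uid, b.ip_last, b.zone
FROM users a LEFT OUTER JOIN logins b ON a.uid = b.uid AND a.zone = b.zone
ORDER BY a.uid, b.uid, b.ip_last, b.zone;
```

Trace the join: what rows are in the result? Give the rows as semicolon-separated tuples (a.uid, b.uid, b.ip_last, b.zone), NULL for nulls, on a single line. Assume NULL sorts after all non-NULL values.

(1, NULL, NULL, NULL); (2, NULL, NULL, NULL); (2, NULL, NULL, NULL); (2, NULL, NULL, NULL); (7, NULL, NULL, NULL); (7, NULL, NULL, NULL)

LEFT JOIN keeps every row from `users`; unmatched rows get NULL for `logins`'s columns.
Matching on a.uid = b.uid AND a.zone = b.zone. A NULL in a compared column never satisfies the condition.
Matched pairs: 0; unmatched a rows kept: 6.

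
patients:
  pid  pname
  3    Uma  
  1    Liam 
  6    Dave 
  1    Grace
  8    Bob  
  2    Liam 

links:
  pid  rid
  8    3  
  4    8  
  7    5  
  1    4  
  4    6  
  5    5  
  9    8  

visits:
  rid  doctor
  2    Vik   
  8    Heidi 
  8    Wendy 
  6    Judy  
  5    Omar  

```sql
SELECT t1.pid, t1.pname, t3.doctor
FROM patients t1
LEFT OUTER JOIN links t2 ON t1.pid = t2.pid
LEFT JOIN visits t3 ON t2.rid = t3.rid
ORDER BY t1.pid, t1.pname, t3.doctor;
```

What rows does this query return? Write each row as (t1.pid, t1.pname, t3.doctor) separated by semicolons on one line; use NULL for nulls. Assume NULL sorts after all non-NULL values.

Evaluate left to right. First `patients t1 LEFT JOIN links t2` on pid: 6 row(s).
Then LEFT JOIN `visits t3` on rid: each of those 6 rows is kept; rows whose t2.rid has no match in t3 get NULL for t3's columns.

(1, Grace, NULL); (1, Liam, NULL); (2, Liam, NULL); (3, Uma, NULL); (6, Dave, NULL); (8, Bob, NULL)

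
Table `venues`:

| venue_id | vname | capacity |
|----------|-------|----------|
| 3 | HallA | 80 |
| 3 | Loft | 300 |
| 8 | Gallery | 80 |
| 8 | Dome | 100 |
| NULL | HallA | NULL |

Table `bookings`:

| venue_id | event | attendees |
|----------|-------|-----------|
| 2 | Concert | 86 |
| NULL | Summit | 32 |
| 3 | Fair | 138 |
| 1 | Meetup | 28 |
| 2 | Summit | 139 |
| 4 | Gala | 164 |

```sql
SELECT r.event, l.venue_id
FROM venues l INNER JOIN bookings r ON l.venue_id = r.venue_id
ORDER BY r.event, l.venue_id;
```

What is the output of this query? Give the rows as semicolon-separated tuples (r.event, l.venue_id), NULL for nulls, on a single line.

INNER JOIN keeps only pairs where the ON condition holds.
Matching on l.venue_id = r.venue_id. A NULL in a compared column never satisfies the condition.
- l[0] venue_id=3 → 1 match(es) in r → 1 row(s).
- l[1] venue_id=3 → 1 match(es) in r → 1 row(s).
- l[2] venue_id=8 → no match; dropped.
- l[3] venue_id=8 → no match; dropped.
- l[4] venue_id=NULL → no match; dropped.
After projecting and ordering:
r.event | l.venue_id
Fair | 3
Fair | 3

(Fair, 3); (Fair, 3)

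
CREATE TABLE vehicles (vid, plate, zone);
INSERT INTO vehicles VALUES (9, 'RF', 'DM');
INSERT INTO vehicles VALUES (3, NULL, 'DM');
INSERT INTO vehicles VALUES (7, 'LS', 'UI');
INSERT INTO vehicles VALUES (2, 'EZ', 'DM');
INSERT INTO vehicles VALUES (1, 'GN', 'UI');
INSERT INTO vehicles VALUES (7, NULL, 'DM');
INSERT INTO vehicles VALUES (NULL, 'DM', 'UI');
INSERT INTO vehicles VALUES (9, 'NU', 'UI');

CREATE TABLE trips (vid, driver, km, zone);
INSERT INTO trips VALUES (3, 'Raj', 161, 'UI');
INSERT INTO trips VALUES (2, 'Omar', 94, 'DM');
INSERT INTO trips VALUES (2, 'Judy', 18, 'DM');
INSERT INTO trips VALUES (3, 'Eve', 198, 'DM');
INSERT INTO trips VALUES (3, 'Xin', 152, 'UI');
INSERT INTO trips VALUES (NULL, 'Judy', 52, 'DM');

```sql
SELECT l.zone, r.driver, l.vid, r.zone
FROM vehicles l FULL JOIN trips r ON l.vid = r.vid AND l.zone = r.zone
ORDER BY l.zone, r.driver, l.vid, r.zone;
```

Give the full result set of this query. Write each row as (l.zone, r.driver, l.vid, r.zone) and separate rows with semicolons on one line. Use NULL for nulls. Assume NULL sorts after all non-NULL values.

FULL OUTER JOIN keeps every row from both sides; unmatched rows get NULL for the other side's columns.
Matching on l.vid = r.vid AND l.zone = r.zone. A NULL in a compared column never satisfies the condition.
Matched pairs: 3; unmatched l rows kept: 6; unmatched r rows kept: 3.

(DM, Eve, 3, DM); (DM, Judy, 2, DM); (DM, Omar, 2, DM); (DM, NULL, 7, NULL); (DM, NULL, 9, NULL); (UI, NULL, 1, NULL); (UI, NULL, 7, NULL); (UI, NULL, 9, NULL); (UI, NULL, NULL, NULL); (NULL, Judy, NULL, DM); (NULL, Raj, NULL, UI); (NULL, Xin, NULL, UI)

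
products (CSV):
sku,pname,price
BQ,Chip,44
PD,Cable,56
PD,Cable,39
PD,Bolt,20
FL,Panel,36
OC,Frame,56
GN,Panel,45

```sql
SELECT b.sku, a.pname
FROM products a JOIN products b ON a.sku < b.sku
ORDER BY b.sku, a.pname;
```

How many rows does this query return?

INNER JOIN keeps only pairs where the ON condition holds.
Matching on a.sku < b.sku.
Matched pairs: 18.
Total: 18 rows.

18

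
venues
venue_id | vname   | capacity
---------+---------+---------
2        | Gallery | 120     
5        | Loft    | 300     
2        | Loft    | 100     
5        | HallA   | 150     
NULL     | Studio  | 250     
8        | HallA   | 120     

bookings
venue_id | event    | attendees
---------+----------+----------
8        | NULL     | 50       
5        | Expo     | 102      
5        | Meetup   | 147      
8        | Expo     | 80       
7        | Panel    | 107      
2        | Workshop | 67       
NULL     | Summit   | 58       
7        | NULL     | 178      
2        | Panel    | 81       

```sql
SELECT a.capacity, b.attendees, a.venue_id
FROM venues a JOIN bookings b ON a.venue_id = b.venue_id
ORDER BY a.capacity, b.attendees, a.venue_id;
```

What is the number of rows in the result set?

INNER JOIN keeps only pairs where the ON condition holds.
Matching on a.venue_id = b.venue_id. A NULL in a compared column never satisfies the condition.
Matched pairs: 10.
Total: 10 rows.

10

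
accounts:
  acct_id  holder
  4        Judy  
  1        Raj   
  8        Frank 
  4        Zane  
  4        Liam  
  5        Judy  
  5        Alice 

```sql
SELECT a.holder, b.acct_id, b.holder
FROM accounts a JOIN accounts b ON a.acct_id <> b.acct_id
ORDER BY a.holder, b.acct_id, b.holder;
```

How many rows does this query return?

34

INNER JOIN keeps only pairs where the ON condition holds.
Matching on a.acct_id <> b.acct_id.
- a row (acct_id=4): matches 4 b row(s) → 4 output row(s).
- a row (acct_id=1): matches 6 b row(s) → 6 output row(s).
- a row (acct_id=8): matches 6 b row(s) → 6 output row(s).
- a row (acct_id=4): matches 4 b row(s) → 4 output row(s).
- a row (acct_id=4): matches 4 b row(s) → 4 output row(s).
- a row (acct_id=5): matches 5 b row(s) → 5 output row(s).
- a row (acct_id=5): matches 5 b row(s) → 5 output row(s).
Total: 34 rows.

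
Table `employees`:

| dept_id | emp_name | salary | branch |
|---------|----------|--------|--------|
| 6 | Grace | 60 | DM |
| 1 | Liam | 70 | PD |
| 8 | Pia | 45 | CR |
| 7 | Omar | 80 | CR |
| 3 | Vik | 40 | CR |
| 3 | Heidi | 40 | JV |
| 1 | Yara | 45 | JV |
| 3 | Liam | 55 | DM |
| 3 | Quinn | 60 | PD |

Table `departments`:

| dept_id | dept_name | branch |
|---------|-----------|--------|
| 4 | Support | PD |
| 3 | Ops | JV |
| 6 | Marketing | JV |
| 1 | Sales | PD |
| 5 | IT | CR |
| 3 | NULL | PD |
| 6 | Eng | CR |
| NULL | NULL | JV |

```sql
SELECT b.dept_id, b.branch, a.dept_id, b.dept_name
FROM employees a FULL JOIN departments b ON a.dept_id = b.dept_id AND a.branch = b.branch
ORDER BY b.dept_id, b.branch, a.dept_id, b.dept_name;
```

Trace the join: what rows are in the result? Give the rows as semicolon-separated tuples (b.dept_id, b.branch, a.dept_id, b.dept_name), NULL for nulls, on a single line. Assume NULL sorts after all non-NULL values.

FULL OUTER JOIN keeps every row from both sides; unmatched rows get NULL for the other side's columns.
Matching on a.dept_id = b.dept_id AND a.branch = b.branch. A NULL in a compared column never satisfies the condition.
- a row (dept_id=6, branch=DM): no match → kept, b columns NULL.
- a row (dept_id=1, branch=PD): matches 1 b row(s) → 1 output row(s).
- a row (dept_id=8, branch=CR): no match → kept, b columns NULL.
- a row (dept_id=7, branch=CR): no match → kept, b columns NULL.
- a row (dept_id=3, branch=CR): no match → kept, b columns NULL.
- a row (dept_id=3, branch=JV): matches 1 b row(s) → 1 output row(s).
- a row (dept_id=1, branch=JV): no match → kept, b columns NULL.
- a row (dept_id=3, branch=DM): no match → kept, b columns NULL.
- a row (dept_id=3, branch=PD): matches 1 b row(s) → 1 output row(s).
- 5 b row(s) had no a match → kept, a columns NULL.

(1, PD, 1, Sales); (3, JV, 3, Ops); (3, PD, 3, NULL); (4, PD, NULL, Support); (5, CR, NULL, IT); (6, CR, NULL, Eng); (6, JV, NULL, Marketing); (NULL, JV, NULL, NULL); (NULL, NULL, 1, NULL); (NULL, NULL, 3, NULL); (NULL, NULL, 3, NULL); (NULL, NULL, 6, NULL); (NULL, NULL, 7, NULL); (NULL, NULL, 8, NULL)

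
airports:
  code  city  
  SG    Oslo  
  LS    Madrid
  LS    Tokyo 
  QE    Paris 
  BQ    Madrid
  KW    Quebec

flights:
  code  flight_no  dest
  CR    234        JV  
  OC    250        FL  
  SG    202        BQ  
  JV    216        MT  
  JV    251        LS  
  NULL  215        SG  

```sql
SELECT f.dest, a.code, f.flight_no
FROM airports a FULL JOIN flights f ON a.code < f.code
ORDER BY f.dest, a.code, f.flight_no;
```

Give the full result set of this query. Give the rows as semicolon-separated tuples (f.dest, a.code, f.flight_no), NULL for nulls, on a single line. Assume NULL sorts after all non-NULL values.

FULL OUTER JOIN keeps every row from both sides; unmatched rows get NULL for the other side's columns.
Matching on a.code < f.code. A NULL in a compared column never satisfies the condition.
- code=SG: no f row matches, row kept with f columns NULL.
- code=LS: 2 matching f row(s), so 2 row(s) emitted.
- code=LS: 2 matching f row(s), so 2 row(s) emitted.
- code=QE: 1 matching f row(s), so 1 row(s) emitted.
- code=BQ: 5 matching f row(s), so 5 row(s) emitted.
- code=KW: 2 matching f row(s), so 2 row(s) emitted.
- 1 f row(s) had no a match → kept, a columns NULL.

(BQ, BQ, 202); (BQ, KW, 202); (BQ, LS, 202); (BQ, LS, 202); (BQ, QE, 202); (FL, BQ, 250); (FL, KW, 250); (FL, LS, 250); (FL, LS, 250); (JV, BQ, 234); (LS, BQ, 251); (MT, BQ, 216); (SG, NULL, 215); (NULL, SG, NULL)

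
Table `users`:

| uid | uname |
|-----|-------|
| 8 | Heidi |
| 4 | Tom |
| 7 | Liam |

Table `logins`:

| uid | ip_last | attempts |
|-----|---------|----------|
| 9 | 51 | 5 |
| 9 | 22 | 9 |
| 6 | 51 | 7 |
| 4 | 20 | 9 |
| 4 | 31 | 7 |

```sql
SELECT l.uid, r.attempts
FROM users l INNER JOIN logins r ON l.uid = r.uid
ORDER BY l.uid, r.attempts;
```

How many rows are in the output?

2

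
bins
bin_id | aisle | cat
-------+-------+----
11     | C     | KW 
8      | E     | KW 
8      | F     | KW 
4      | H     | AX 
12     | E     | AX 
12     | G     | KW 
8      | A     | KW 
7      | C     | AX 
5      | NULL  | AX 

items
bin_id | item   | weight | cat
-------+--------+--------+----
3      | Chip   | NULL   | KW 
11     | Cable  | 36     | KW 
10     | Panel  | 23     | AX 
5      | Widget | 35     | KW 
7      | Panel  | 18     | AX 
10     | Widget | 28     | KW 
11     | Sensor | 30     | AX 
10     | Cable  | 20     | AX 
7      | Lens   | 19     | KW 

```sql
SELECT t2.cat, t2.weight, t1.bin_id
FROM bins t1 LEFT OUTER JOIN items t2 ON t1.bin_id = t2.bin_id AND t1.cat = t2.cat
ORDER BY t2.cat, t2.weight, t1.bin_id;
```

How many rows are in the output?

LEFT JOIN keeps every row from `bins`; unmatched rows get NULL for `items`'s columns.
Matching on t1.bin_id = t2.bin_id AND t1.cat = t2.cat.
- t1 (bin_id=11, cat=KW) pairs with 1 row(s) of t2.
- t1 (bin_id=8, cat=KW) has no partner → padded with NULL.
- t1 (bin_id=8, cat=KW) has no partner → padded with NULL.
- t1 (bin_id=4, cat=AX) has no partner → padded with NULL.
- t1 (bin_id=12, cat=AX) has no partner → padded with NULL.
- t1 (bin_id=12, cat=KW) has no partner → padded with NULL.
- t1 (bin_id=8, cat=KW) has no partner → padded with NULL.
- t1 (bin_id=7, cat=AX) pairs with 1 row(s) of t2.
- t1 (bin_id=5, cat=AX) has no partner → padded with NULL.
Total: 2 matched + 7 padded = 9 rows.

9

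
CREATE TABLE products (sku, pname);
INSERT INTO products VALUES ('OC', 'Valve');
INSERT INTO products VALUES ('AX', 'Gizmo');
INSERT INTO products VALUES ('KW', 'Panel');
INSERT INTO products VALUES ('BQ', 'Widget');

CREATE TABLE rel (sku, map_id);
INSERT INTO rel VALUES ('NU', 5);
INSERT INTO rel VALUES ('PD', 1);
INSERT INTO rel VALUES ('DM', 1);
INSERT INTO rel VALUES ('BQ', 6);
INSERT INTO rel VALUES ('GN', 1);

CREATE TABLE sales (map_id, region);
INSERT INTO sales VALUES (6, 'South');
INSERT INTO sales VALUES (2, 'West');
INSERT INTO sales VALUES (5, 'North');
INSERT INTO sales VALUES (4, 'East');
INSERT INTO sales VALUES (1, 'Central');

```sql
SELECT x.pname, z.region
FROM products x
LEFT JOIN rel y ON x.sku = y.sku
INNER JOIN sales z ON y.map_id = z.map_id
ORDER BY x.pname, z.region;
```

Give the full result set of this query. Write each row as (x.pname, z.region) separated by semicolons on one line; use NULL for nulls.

Evaluate left to right. First `products x LEFT JOIN rel y` on sku: 4 row(s).
Then INNER JOIN `sales z` on map_id: keep only rows whose y.map_id appears in z.

(Widget, South)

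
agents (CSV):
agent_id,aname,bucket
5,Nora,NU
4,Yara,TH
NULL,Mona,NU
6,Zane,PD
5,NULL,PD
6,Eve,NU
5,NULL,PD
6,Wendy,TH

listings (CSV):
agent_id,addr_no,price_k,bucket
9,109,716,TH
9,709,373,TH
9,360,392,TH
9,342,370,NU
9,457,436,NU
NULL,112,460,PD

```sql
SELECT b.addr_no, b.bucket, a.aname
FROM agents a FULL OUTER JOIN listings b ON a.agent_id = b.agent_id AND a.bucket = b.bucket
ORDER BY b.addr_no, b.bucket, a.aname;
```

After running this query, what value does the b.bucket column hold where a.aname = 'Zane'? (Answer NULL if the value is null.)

NULL

FULL OUTER JOIN keeps every row from both sides; unmatched rows get NULL for the other side's columns.
Matching on a.agent_id = b.agent_id AND a.bucket = b.bucket. A NULL in a compared column never satisfies the condition.
- a row (agent_id=5, bucket=NU): no match → kept, b columns NULL.
- a row (agent_id=4, bucket=TH): no match → kept, b columns NULL.
- a row (agent_id=NULL, bucket=NU): no match → kept, b columns NULL.
- a row (agent_id=6, bucket=PD): no match → kept, b columns NULL.
- a row (agent_id=5, bucket=PD): no match → kept, b columns NULL.
- a row (agent_id=6, bucket=NU): no match → kept, b columns NULL.
- a row (agent_id=5, bucket=PD): no match → kept, b columns NULL.
- a row (agent_id=6, bucket=TH): no match → kept, b columns NULL.
- 6 b row(s) had no a match → kept, a columns NULL.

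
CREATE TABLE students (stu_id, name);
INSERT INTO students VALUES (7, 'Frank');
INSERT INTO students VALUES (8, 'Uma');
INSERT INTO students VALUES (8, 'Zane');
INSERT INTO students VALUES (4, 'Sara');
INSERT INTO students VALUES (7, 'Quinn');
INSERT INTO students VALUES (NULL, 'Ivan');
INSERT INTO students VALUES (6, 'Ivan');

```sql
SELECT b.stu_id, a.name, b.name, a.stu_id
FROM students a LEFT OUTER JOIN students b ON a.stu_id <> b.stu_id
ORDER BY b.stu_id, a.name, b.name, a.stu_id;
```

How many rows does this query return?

27

LEFT JOIN keeps every row from `students a`; unmatched rows get NULL for `students b`'s columns.
Matching on a.stu_id <> b.stu_id. A NULL in a compared column never satisfies the condition.
Matched pairs: 26; unmatched a rows kept: 1.
Total: 26 matched + 1 padded = 27 rows.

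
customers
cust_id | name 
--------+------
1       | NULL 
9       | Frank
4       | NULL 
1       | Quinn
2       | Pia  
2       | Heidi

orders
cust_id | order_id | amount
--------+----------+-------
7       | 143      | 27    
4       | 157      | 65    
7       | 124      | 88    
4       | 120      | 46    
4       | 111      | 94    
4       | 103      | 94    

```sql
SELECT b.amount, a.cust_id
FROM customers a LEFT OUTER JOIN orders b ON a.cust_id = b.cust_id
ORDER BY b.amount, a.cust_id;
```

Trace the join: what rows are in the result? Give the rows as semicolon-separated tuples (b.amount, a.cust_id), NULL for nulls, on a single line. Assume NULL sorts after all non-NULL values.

LEFT JOIN keeps every row from `customers`; unmatched rows get NULL for `orders`'s columns.
Matching on a.cust_id = b.cust_id.
Matched pairs: 4; unmatched a rows kept: 5.

(46, 4); (65, 4); (94, 4); (94, 4); (NULL, 1); (NULL, 1); (NULL, 2); (NULL, 2); (NULL, 9)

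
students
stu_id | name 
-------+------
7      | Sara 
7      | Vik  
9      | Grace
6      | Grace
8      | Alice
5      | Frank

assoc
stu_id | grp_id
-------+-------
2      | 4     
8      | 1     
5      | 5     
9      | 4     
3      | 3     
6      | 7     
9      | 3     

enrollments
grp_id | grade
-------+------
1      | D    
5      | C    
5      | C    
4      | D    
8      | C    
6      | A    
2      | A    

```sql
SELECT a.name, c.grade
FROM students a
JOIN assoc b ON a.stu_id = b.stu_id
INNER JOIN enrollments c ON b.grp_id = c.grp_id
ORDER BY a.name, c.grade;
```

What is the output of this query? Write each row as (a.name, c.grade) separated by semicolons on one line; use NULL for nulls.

Joins associate left-to-right: students INNER JOIN assoc on stu_id gives 5 intermediate row(s).
Then INNER JOIN `enrollments c` on grp_id: keep only rows whose b.grp_id appears in c.

(Alice, D); (Frank, C); (Frank, C); (Grace, D)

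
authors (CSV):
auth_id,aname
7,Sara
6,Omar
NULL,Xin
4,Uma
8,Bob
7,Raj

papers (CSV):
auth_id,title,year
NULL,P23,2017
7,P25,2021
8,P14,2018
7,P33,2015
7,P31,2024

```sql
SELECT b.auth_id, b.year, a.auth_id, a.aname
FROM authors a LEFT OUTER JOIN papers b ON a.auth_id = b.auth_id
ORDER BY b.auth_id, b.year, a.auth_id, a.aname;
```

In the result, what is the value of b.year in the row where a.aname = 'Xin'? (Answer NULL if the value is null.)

NULL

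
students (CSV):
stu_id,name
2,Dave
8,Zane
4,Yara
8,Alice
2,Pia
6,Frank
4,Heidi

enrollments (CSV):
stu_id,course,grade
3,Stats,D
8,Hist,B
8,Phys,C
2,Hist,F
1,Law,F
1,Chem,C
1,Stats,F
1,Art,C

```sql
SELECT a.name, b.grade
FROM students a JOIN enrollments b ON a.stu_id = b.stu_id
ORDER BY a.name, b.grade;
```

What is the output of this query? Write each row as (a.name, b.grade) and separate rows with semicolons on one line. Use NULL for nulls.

(Alice, B); (Alice, C); (Dave, F); (Pia, F); (Zane, B); (Zane, C)

INNER JOIN keeps only pairs where the ON condition holds.
Matching on a.stu_id = b.stu_id.
- a (stu_id=2) pairs with 1 row(s) of b.
- a (stu_id=8) pairs with 2 row(s) of b.
- a (stu_id=4) has no partner → excluded.
- a (stu_id=8) pairs with 2 row(s) of b.
- a (stu_id=2) pairs with 1 row(s) of b.
- a (stu_id=6) has no partner → excluded.
- a (stu_id=4) has no partner → excluded.
After projecting and ordering:
a.name | b.grade
Alice | B
Alice | C
Dave | F
Pia | F
Zane | B
Zane | C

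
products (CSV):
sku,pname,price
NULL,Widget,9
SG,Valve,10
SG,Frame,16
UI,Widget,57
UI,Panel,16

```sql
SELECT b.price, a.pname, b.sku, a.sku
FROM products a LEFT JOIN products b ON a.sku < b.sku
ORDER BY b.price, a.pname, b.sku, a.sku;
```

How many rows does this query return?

LEFT JOIN keeps every row from `products a`; unmatched rows get NULL for `products b`'s columns.
Matching on a.sku < b.sku. A NULL in a compared column never satisfies the condition.
- a row (sku=NULL): no match → kept, b columns NULL.
- a row (sku=SG): matches 2 b row(s) → 2 output row(s).
- a row (sku=SG): matches 2 b row(s) → 2 output row(s).
- a row (sku=UI): no match → kept, b columns NULL.
- a row (sku=UI): no match → kept, b columns NULL.
Total: 4 matched + 3 padded = 7 rows.

7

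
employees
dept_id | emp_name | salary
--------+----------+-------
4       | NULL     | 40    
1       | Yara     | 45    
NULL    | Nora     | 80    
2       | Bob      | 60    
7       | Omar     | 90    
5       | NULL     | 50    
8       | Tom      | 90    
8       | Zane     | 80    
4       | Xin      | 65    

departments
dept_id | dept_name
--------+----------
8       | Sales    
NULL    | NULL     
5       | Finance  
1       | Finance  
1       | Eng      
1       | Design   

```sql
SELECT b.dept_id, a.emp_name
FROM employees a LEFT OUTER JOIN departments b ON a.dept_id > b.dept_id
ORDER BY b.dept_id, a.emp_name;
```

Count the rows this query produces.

LEFT JOIN keeps every row from `employees`; unmatched rows get NULL for `departments`'s columns.
Matching on a.dept_id > b.dept_id. A NULL in a compared column never satisfies the condition.
- a[0] dept_id=4 → 3 match(es) in b → 3 row(s).
- a[1] dept_id=1 → no match; kept with NULLs on the b side.
- a[2] dept_id=NULL → no match; kept with NULLs on the b side.
- a[3] dept_id=2 → 3 match(es) in b → 3 row(s).
- a[4] dept_id=7 → 4 match(es) in b → 4 row(s).
- a[5] dept_id=5 → 3 match(es) in b → 3 row(s).
- a[6] dept_id=8 → 4 match(es) in b → 4 row(s).
- a[7] dept_id=8 → 4 match(es) in b → 4 row(s).
- a[8] dept_id=4 → 3 match(es) in b → 3 row(s).
Total: 24 matched + 2 padded = 26 rows.

26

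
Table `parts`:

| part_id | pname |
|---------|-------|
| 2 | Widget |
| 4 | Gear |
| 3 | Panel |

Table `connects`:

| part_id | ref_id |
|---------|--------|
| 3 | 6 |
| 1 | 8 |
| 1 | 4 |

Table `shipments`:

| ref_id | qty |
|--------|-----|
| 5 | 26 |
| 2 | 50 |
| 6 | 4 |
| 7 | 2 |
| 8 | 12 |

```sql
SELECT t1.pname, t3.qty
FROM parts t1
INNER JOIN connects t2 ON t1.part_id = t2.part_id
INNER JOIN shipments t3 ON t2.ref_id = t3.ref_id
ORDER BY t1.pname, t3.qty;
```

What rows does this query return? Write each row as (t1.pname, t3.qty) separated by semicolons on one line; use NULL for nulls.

(Panel, 4)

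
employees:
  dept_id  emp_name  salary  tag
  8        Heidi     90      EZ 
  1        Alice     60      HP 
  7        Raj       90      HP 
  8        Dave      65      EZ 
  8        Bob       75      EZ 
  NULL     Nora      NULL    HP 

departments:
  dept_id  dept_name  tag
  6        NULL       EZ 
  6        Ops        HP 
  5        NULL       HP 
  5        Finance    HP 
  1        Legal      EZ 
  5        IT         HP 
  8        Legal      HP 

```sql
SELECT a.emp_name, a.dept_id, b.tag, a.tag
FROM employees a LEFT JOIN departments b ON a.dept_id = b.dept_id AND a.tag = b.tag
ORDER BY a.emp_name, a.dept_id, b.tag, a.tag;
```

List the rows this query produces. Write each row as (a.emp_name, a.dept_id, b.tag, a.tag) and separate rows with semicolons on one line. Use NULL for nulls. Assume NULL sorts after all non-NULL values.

LEFT JOIN keeps every row from `employees`; unmatched rows get NULL for `departments`'s columns.
Matching on a.dept_id = b.dept_id AND a.tag = b.tag. A NULL in a compared column never satisfies the condition.
- a row (dept_id=8, tag=EZ): no match → kept, b columns NULL.
- a row (dept_id=1, tag=HP): no match → kept, b columns NULL.
- a row (dept_id=7, tag=HP): no match → kept, b columns NULL.
- a row (dept_id=8, tag=EZ): no match → kept, b columns NULL.
- a row (dept_id=8, tag=EZ): no match → kept, b columns NULL.
- a row (dept_id=NULL, tag=HP): no match → kept, b columns NULL.
After projecting and ordering:
a.emp_name | a.dept_id | b.tag | a.tag
Alice | 1 | NULL | HP
Bob | 8 | NULL | EZ
Dave | 8 | NULL | EZ
Heidi | 8 | NULL | EZ
Nora | NULL | NULL | HP
Raj | 7 | NULL | HP

(Alice, 1, NULL, HP); (Bob, 8, NULL, EZ); (Dave, 8, NULL, EZ); (Heidi, 8, NULL, EZ); (Nora, NULL, NULL, HP); (Raj, 7, NULL, HP)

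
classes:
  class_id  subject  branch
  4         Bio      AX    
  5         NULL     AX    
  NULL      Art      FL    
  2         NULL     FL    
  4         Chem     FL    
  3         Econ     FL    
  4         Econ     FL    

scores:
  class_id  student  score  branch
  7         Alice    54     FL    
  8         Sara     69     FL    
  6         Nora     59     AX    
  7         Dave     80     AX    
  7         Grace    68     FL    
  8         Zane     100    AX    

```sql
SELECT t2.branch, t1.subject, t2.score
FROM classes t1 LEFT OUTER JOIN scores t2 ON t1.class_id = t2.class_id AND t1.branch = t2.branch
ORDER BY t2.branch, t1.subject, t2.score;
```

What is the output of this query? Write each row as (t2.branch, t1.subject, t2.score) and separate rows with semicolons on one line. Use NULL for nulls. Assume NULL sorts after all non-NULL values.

(NULL, Art, NULL); (NULL, Bio, NULL); (NULL, Chem, NULL); (NULL, Econ, NULL); (NULL, Econ, NULL); (NULL, NULL, NULL); (NULL, NULL, NULL)

LEFT JOIN keeps every row from `classes`; unmatched rows get NULL for `scores`'s columns.
Matching on t1.class_id = t2.class_id AND t1.branch = t2.branch. A NULL in a compared column never satisfies the condition.
- t1 row (class_id=4, branch=AX): no match → kept, t2 columns NULL.
- t1 row (class_id=5, branch=AX): no match → kept, t2 columns NULL.
- t1 row (class_id=NULL, branch=FL): no match → kept, t2 columns NULL.
- t1 row (class_id=2, branch=FL): no match → kept, t2 columns NULL.
- t1 row (class_id=4, branch=FL): no match → kept, t2 columns NULL.
- t1 row (class_id=3, branch=FL): no match → kept, t2 columns NULL.
- t1 row (class_id=4, branch=FL): no match → kept, t2 columns NULL.
After projecting and ordering:
t2.branch | t1.subject | t2.score
NULL | Art | NULL
NULL | Bio | NULL
NULL | Chem | NULL
NULL | Econ | NULL
NULL | Econ | NULL
NULL | NULL | NULL
NULL | NULL | NULL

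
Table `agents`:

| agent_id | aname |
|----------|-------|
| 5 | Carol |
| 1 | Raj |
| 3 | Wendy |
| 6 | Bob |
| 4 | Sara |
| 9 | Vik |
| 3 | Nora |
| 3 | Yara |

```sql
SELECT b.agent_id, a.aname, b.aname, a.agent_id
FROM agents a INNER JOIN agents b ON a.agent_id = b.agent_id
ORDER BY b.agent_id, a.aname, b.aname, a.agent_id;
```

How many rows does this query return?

INNER JOIN keeps only pairs where the ON condition holds.
Matching on a.agent_id = b.agent_id.
- a (agent_id=5) pairs with 1 row(s) of b.
- a (agent_id=1) pairs with 1 row(s) of b.
- a (agent_id=3) pairs with 3 row(s) of b.
- a (agent_id=6) pairs with 1 row(s) of b.
- a (agent_id=4) pairs with 1 row(s) of b.
- a (agent_id=9) pairs with 1 row(s) of b.
- a (agent_id=3) pairs with 3 row(s) of b.
- a (agent_id=3) pairs with 3 row(s) of b.
Total: 14 rows.

14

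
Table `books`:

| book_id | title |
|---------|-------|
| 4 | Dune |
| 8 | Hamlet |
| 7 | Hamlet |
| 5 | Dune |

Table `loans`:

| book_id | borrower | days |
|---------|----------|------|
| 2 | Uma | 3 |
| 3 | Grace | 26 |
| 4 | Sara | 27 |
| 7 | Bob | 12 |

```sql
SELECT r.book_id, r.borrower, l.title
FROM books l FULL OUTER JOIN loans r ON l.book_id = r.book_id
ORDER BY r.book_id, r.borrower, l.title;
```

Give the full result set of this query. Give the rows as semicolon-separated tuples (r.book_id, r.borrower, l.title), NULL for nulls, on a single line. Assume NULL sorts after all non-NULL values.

(2, Uma, NULL); (3, Grace, NULL); (4, Sara, Dune); (7, Bob, Hamlet); (NULL, NULL, Dune); (NULL, NULL, Hamlet)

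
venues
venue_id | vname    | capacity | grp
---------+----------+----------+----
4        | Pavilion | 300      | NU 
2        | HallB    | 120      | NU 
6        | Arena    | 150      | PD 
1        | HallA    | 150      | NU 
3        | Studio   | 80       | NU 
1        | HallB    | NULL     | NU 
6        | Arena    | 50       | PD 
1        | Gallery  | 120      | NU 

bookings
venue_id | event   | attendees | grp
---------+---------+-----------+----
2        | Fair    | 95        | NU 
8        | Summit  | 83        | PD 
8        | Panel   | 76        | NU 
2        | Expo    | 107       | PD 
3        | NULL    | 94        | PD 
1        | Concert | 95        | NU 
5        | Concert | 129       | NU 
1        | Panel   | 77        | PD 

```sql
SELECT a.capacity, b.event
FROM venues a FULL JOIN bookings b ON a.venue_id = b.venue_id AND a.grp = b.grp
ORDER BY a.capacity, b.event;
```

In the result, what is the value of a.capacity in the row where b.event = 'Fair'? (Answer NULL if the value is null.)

FULL OUTER JOIN keeps every row from both sides; unmatched rows get NULL for the other side's columns.
Matching on a.venue_id = b.venue_id AND a.grp = b.grp.
- a row (venue_id=4, grp=NU): no match → kept, b columns NULL.
- a row (venue_id=2, grp=NU): matches 1 b row(s) → 1 output row(s).
- a row (venue_id=6, grp=PD): no match → kept, b columns NULL.
- a row (venue_id=1, grp=NU): matches 1 b row(s) → 1 output row(s).
- a row (venue_id=3, grp=NU): no match → kept, b columns NULL.
- a row (venue_id=1, grp=NU): matches 1 b row(s) → 1 output row(s).
- a row (venue_id=6, grp=PD): no match → kept, b columns NULL.
- a row (venue_id=1, grp=NU): matches 1 b row(s) → 1 output row(s).
- plus 6 unmatched b row(s), each kept with NULL a columns.

120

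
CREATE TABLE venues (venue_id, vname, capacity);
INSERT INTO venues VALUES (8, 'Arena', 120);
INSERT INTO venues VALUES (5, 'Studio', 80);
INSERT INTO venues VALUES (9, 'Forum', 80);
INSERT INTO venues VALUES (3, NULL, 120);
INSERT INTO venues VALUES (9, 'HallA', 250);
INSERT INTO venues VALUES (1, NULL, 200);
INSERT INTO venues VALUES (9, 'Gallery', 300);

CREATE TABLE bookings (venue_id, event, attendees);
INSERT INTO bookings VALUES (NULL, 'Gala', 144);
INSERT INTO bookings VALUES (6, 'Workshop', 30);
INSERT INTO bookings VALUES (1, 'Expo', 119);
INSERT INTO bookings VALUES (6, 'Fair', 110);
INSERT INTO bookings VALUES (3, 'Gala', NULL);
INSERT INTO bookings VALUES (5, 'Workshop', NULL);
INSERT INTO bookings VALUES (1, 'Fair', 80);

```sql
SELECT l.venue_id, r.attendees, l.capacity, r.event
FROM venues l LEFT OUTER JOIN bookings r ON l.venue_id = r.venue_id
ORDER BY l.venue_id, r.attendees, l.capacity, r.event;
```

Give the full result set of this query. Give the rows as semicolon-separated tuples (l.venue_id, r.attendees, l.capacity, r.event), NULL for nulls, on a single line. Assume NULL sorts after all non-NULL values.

(1, 80, 200, Fair); (1, 119, 200, Expo); (3, NULL, 120, Gala); (5, NULL, 80, Workshop); (8, NULL, 120, NULL); (9, NULL, 80, NULL); (9, NULL, 250, NULL); (9, NULL, 300, NULL)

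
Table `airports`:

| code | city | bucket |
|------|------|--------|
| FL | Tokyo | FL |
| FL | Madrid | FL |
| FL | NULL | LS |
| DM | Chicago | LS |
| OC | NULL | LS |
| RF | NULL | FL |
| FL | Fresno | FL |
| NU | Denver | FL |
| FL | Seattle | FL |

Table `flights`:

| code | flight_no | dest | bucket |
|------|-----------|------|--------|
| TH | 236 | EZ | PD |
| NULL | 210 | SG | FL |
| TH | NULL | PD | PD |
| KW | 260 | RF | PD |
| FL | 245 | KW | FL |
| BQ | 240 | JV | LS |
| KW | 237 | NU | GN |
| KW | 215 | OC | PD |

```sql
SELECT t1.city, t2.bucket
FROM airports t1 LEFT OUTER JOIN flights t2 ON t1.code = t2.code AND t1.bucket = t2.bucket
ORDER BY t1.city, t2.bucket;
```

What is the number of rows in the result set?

9

LEFT JOIN keeps every row from `airports`; unmatched rows get NULL for `flights`'s columns.
Matching on t1.code = t2.code AND t1.bucket = t2.bucket. A NULL in a compared column never satisfies the condition.
- t1 (code=FL, bucket=FL) pairs with 1 row(s) of t2.
- t1 (code=FL, bucket=FL) pairs with 1 row(s) of t2.
- t1 (code=FL, bucket=LS) has no partner → padded with NULL.
- t1 (code=DM, bucket=LS) has no partner → padded with NULL.
- t1 (code=OC, bucket=LS) has no partner → padded with NULL.
- t1 (code=RF, bucket=FL) has no partner → padded with NULL.
- t1 (code=FL, bucket=FL) pairs with 1 row(s) of t2.
- t1 (code=NU, bucket=FL) has no partner → padded with NULL.
- t1 (code=FL, bucket=FL) pairs with 1 row(s) of t2.
Total: 4 matched + 5 padded = 9 rows.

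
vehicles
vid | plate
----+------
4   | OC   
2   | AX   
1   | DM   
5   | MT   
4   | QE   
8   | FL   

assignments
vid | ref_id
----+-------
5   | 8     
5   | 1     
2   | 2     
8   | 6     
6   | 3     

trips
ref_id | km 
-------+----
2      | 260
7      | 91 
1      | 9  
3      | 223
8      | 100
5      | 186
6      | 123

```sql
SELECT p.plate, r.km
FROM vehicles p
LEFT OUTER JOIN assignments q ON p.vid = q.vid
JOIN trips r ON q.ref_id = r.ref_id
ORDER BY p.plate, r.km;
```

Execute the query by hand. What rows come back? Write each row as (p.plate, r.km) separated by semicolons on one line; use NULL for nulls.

Joins associate left-to-right: vehicles LEFT JOIN assignments on vid gives 7 intermediate row(s).
Then INNER JOIN `trips r` on ref_id: keep only rows whose q.ref_id appears in r.

(AX, 260); (FL, 123); (MT, 9); (MT, 100)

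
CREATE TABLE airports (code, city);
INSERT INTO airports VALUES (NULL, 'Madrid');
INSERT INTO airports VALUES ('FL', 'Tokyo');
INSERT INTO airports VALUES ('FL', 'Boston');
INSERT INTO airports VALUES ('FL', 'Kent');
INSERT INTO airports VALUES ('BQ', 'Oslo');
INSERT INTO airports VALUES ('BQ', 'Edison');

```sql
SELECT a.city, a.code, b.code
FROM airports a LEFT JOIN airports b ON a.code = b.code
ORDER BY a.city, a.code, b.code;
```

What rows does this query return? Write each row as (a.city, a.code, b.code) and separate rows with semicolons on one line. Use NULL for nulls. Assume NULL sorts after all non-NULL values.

LEFT JOIN keeps every row from `airports a`; unmatched rows get NULL for `airports b`'s columns.
Matching on a.code = b.code. A NULL in a compared column never satisfies the condition.
- a[0] code=NULL → no match; kept with NULLs on the b side.
- a[1] code=FL → 3 match(es) in b → 3 row(s).
- a[2] code=FL → 3 match(es) in b → 3 row(s).
- a[3] code=FL → 3 match(es) in b → 3 row(s).
- a[4] code=BQ → 2 match(es) in b → 2 row(s).
- a[5] code=BQ → 2 match(es) in b → 2 row(s).

(Boston, FL, FL); (Boston, FL, FL); (Boston, FL, FL); (Edison, BQ, BQ); (Edison, BQ, BQ); (Kent, FL, FL); (Kent, FL, FL); (Kent, FL, FL); (Madrid, NULL, NULL); (Oslo, BQ, BQ); (Oslo, BQ, BQ); (Tokyo, FL, FL); (Tokyo, FL, FL); (Tokyo, FL, FL)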